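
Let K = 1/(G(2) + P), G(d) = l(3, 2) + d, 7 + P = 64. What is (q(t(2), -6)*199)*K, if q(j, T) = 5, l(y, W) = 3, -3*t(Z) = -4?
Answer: 995/62 ≈ 16.048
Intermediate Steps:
P = 57 (P = -7 + 64 = 57)
t(Z) = 4/3 (t(Z) = -⅓*(-4) = 4/3)
G(d) = 3 + d
K = 1/62 (K = 1/((3 + 2) + 57) = 1/(5 + 57) = 1/62 ≈ 0.016129)
(q(t(2), -6)*199)*K = (5*199)*(1/62) = 995*(1/62) = 995/62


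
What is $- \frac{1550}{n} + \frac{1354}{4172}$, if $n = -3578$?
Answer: $\frac{2827803}{3731854} \approx 0.75775$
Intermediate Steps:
$- \frac{1550}{n} + \frac{1354}{4172} = - \frac{1550}{-3578} + \frac{1354}{4172} = \left(-1550\right) \left(- \frac{1}{3578}\right) + 1354 \cdot \frac{1}{4172} = \frac{775}{1789} + \frac{677}{2086} = \frac{2827803}{3731854}$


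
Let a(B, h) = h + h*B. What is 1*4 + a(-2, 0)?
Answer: 4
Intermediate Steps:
a(B, h) = h + B*h
1*4 + a(-2, 0) = 1*4 + 0*(1 - 2) = 4 + 0*(-1) = 4 + 0 = 4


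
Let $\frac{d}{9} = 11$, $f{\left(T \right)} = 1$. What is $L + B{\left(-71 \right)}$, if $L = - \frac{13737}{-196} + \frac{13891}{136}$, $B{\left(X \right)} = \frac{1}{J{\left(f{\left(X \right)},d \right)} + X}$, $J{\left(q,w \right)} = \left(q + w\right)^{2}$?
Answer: $\frac{11395688757}{66166856} \approx 172.23$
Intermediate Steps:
$d = 99$ ($d = 9 \cdot 11 = 99$)
$B{\left(X \right)} = \frac{1}{10000 + X}$ ($B{\left(X \right)} = \frac{1}{\left(1 + 99\right)^{2} + X} = \frac{1}{100^{2} + X} = \frac{1}{10000 + X}$)
$L = \frac{1147717}{6664}$ ($L = \left(-13737\right) \left(- \frac{1}{196}\right) + 13891 \cdot \frac{1}{136} = \frac{13737}{196} + \frac{13891}{136} = \frac{1147717}{6664} \approx 172.23$)
$L + B{\left(-71 \right)} = \frac{1147717}{6664} + \frac{1}{10000 - 71} = \frac{1147717}{6664} + \frac{1}{9929} = \frac{11395688757}{66166856}$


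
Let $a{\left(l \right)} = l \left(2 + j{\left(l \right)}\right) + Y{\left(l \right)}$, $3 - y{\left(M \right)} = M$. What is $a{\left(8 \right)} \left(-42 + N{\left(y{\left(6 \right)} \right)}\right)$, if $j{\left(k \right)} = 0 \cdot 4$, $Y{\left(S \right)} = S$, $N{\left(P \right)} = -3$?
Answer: $-1080$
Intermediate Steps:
$y{\left(M \right)} = 3 - M$
$j{\left(k \right)} = 0$
$a{\left(l \right)} = 3 l$ ($a{\left(l \right)} = l \left(2 + 0\right) + l = l 2 + l = 2 l + l = 3 l$)
$a{\left(8 \right)} \left(-42 + N{\left(y{\left(6 \right)} \right)}\right) = 3 \cdot 8 \left(-42 - 3\right) = 24 \left(-45\right) = -1080$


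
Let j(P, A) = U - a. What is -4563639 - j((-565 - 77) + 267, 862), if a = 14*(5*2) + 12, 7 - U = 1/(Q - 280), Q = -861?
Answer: -5206946655/1141 ≈ -4.5635e+6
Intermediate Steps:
U = 7988/1141 (U = 7 - 1/(-861 - 280) = 7 - 1/(-1141) = 7 - 1*(-1/1141) = 7 + 1/1141 = 7988/1141 ≈ 7.0009)
a = 152 (a = 14*10 + 12 = 140 + 12 = 152)
j(P, A) = -165444/1141 (j(P, A) = 7988/1141 - 1*152 = 7988/1141 - 152 = -165444/1141)
-4563639 - j((-565 - 77) + 267, 862) = -4563639 - 1*(-165444/1141) = -4563639 + 165444/1141 = -5206946655/1141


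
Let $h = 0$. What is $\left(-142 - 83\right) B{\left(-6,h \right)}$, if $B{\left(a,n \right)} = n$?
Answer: $0$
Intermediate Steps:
$\left(-142 - 83\right) B{\left(-6,h \right)} = \left(-142 - 83\right) 0 = \left(-225\right) 0 = 0$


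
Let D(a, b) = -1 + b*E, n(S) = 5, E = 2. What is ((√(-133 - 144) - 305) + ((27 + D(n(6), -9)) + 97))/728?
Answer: -25/91 + I*√277/728 ≈ -0.27473 + 0.022862*I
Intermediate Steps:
D(a, b) = -1 + 2*b (D(a, b) = -1 + b*2 = -1 + 2*b)
((√(-133 - 144) - 305) + ((27 + D(n(6), -9)) + 97))/728 = ((√(-133 - 144) - 305) + ((27 + (-1 + 2*(-9))) + 97))/728 = ((√(-277) - 305) + ((27 + (-1 - 18)) + 97))*(1/728) = ((I*√277 - 305) + ((27 - 19) + 97))*(1/728) = ((-305 + I*√277) + (8 + 97))*(1/728) = ((-305 + I*√277) + 105)*(1/728) = (-200 + I*√277)*(1/728) = -25/91 + I*√277/728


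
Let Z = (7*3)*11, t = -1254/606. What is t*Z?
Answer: -48279/101 ≈ -478.01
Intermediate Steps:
t = -209/101 (t = -1254*1/606 = -209/101 ≈ -2.0693)
Z = 231 (Z = 21*11 = 231)
t*Z = -209/101*231 = -48279/101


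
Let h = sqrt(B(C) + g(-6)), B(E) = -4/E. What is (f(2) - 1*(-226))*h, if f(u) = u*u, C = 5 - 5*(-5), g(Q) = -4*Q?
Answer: 46*sqrt(5370)/3 ≈ 1123.6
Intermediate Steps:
C = 30 (C = 5 + 25 = 30)
f(u) = u**2
h = sqrt(5370)/15 (h = sqrt(-4/30 - 4*(-6)) = sqrt(-4*1/30 + 24) = sqrt(-2/15 + 24) = sqrt(358/15) = sqrt(5370)/15 ≈ 4.8854)
(f(2) - 1*(-226))*h = (2**2 - 1*(-226))*(sqrt(5370)/15) = (4 + 226)*(sqrt(5370)/15) = 230*(sqrt(5370)/15) = 46*sqrt(5370)/3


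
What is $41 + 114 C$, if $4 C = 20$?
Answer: $611$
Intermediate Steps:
$C = 5$ ($C = \frac{1}{4} \cdot 20 = 5$)
$41 + 114 C = 41 + 114 \cdot 5 = 41 + 570 = 611$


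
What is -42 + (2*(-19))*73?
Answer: -2816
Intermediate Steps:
-42 + (2*(-19))*73 = -42 - 38*73 = -42 - 2774 = -2816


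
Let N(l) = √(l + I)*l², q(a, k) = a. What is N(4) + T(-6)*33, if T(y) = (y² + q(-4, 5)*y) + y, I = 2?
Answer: 1782 + 16*√6 ≈ 1821.2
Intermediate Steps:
N(l) = l²*√(2 + l) (N(l) = √(l + 2)*l² = √(2 + l)*l² = l²*√(2 + l))
T(y) = y² - 3*y (T(y) = (y² - 4*y) + y = y² - 3*y)
N(4) + T(-6)*33 = 4²*√(2 + 4) - 6*(-3 - 6)*33 = 16*√6 - 6*(-9)*33 = 16*√6 + 54*33 = 16*√6 + 1782 = 1782 + 16*√6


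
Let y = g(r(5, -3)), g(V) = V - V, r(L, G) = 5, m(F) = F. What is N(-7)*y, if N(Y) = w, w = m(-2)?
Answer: 0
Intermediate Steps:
w = -2
N(Y) = -2
g(V) = 0
y = 0
N(-7)*y = -2*0 = 0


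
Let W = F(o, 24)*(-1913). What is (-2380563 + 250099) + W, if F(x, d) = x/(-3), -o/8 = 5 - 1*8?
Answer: -2115160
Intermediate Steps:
o = 24 (o = -8*(5 - 1*8) = -8*(5 - 8) = -8*(-3) = 24)
F(x, d) = -x/3 (F(x, d) = x*(-⅓) = -x/3)
W = 15304 (W = -⅓*24*(-1913) = -8*(-1913) = 15304)
(-2380563 + 250099) + W = (-2380563 + 250099) + 15304 = -2130464 + 15304 = -2115160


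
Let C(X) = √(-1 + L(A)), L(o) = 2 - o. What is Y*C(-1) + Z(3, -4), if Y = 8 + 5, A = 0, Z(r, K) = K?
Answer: 9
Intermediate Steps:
Y = 13
C(X) = 1 (C(X) = √(-1 + (2 - 1*0)) = √(-1 + (2 + 0)) = √(-1 + 2) = √1 = 1)
Y*C(-1) + Z(3, -4) = 13*1 - 4 = 13 - 4 = 9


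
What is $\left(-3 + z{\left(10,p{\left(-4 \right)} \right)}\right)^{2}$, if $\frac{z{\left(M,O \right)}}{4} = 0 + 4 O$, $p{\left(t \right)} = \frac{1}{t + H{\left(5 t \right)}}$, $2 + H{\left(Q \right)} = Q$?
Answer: $\frac{2209}{169} \approx 13.071$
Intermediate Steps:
$H{\left(Q \right)} = -2 + Q$
$p{\left(t \right)} = \frac{1}{-2 + 6 t}$ ($p{\left(t \right)} = \frac{1}{t + \left(-2 + 5 t\right)} = \frac{1}{-2 + 6 t}$)
$z{\left(M,O \right)} = 16 O$ ($z{\left(M,O \right)} = 4 \left(0 + 4 O\right) = 4 \cdot 4 O = 16 O$)
$\left(-3 + z{\left(10,p{\left(-4 \right)} \right)}\right)^{2} = \left(-3 + 16 \frac{1}{2 \left(-1 + 3 \left(-4\right)\right)}\right)^{2} = \left(-3 + 16 \frac{1}{2 \left(-1 - 12\right)}\right)^{2} = \left(-3 + 16 \frac{1}{2 \left(-13\right)}\right)^{2} = \left(-3 + 16 \cdot \frac{1}{2} \left(- \frac{1}{13}\right)\right)^{2} = \left(-3 + 16 \left(- \frac{1}{26}\right)\right)^{2} = \left(-3 - \frac{8}{13}\right)^{2} = \left(- \frac{47}{13}\right)^{2} = \frac{2209}{169}$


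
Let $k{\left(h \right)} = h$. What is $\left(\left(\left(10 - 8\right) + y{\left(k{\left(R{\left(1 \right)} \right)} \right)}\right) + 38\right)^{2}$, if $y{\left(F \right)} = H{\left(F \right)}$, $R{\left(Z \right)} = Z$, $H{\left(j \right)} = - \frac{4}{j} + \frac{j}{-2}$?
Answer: $\frac{5041}{4} \approx 1260.3$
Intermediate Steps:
$H{\left(j \right)} = - \frac{4}{j} - \frac{j}{2}$ ($H{\left(j \right)} = - \frac{4}{j} + j \left(- \frac{1}{2}\right) = - \frac{4}{j} - \frac{j}{2}$)
$y{\left(F \right)} = - \frac{4}{F} - \frac{F}{2}$
$\left(\left(\left(10 - 8\right) + y{\left(k{\left(R{\left(1 \right)} \right)} \right)}\right) + 38\right)^{2} = \left(\left(\left(10 - 8\right) - \left(\frac{1}{2} + \frac{4}{1}\right)\right) + 38\right)^{2} = \left(\left(2 - \frac{9}{2}\right) + 38\right)^{2} = \left(- \frac{5}{2} + 38\right)^{2} = \left(\frac{71}{2}\right)^{2} = \frac{5041}{4}$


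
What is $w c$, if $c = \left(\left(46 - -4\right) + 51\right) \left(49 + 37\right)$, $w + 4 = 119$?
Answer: $998890$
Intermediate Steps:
$w = 115$ ($w = -4 + 119 = 115$)
$c = 8686$ ($c = \left(\left(46 + 4\right) + 51\right) 86 = \left(50 + 51\right) 86 = 101 \cdot 86 = 8686$)
$w c = 115 \cdot 8686 = 998890$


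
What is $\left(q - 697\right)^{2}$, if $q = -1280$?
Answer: $3908529$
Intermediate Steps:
$\left(q - 697\right)^{2} = \left(-1280 - 697\right)^{2} = \left(-1977\right)^{2} = 3908529$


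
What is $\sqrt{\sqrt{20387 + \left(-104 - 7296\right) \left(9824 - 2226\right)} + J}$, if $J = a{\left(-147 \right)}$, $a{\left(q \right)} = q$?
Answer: $\sqrt{-147 + 7 i \sqrt{1147037}} \approx 60.628 + 61.828 i$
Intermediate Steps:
$J = -147$
$\sqrt{\sqrt{20387 + \left(-104 - 7296\right) \left(9824 - 2226\right)} + J} = \sqrt{\sqrt{20387 + \left(-104 - 7296\right) \left(9824 - 2226\right)} - 147} = \sqrt{\sqrt{20387 - 56225200} - 147} = \sqrt{\sqrt{-56204813} - 147} = \sqrt{7 i \sqrt{1147037} - 147} = \sqrt{-147 + 7 i \sqrt{1147037}}$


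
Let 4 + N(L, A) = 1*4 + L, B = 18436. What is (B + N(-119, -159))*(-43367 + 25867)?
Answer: -320547500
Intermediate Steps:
N(L, A) = L (N(L, A) = -4 + (1*4 + L) = -4 + (4 + L) = L)
(B + N(-119, -159))*(-43367 + 25867) = (18436 - 119)*(-43367 + 25867) = 18317*(-17500) = -320547500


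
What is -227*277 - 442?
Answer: -63321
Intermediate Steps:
-227*277 - 442 = -62879 - 442 = -63321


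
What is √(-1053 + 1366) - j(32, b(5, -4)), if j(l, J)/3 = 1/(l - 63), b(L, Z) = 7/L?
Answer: 3/31 + √313 ≈ 17.789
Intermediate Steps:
j(l, J) = 3/(-63 + l) (j(l, J) = 3/(l - 63) = 3/(-63 + l))
√(-1053 + 1366) - j(32, b(5, -4)) = √(-1053 + 1366) - 3/(-63 + 32) = √313 - 3/(-31) = √313 - 3*(-1)/31 = √313 - 1*(-3/31) = √313 + 3/31 = 3/31 + √313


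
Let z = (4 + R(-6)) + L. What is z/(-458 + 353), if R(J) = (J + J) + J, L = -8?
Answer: 22/105 ≈ 0.20952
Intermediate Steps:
R(J) = 3*J (R(J) = 2*J + J = 3*J)
z = -22 (z = (4 + 3*(-6)) - 8 = (4 - 18) - 8 = -14 - 8 = -22)
z/(-458 + 353) = -22/(-458 + 353) = -22/(-105) = -22*(-1/105) = 22/105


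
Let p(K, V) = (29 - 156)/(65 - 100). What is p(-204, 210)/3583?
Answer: 127/125405 ≈ 0.0010127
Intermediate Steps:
p(K, V) = 127/35 (p(K, V) = -127/(-35) = -127*(-1/35) = 127/35)
p(-204, 210)/3583 = (127/35)/3583 = (127/35)*(1/3583) = 127/125405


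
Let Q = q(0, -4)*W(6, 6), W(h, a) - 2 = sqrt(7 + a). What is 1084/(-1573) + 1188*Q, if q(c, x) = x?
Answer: -14950876/1573 - 4752*sqrt(13) ≈ -26638.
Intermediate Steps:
W(h, a) = 2 + sqrt(7 + a)
Q = -8 - 4*sqrt(13) (Q = -4*(2 + sqrt(7 + 6)) = -4*(2 + sqrt(13)) = -8 - 4*sqrt(13) ≈ -22.422)
1084/(-1573) + 1188*Q = 1084/(-1573) + 1188*(-8 - 4*sqrt(13)) = 1084*(-1/1573) + (-9504 - 4752*sqrt(13)) = -1084/1573 + (-9504 - 4752*sqrt(13)) = -14950876/1573 - 4752*sqrt(13)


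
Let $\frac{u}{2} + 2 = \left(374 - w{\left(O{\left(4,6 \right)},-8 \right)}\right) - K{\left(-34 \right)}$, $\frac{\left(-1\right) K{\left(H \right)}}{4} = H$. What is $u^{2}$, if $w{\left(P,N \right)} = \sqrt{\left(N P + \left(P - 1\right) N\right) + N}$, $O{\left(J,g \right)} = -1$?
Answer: $215296$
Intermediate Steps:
$K{\left(H \right)} = - 4 H$
$w{\left(P,N \right)} = \sqrt{N + N P + N \left(-1 + P\right)}$ ($w{\left(P,N \right)} = \sqrt{\left(N P + \left(-1 + P\right) N\right) + N} = \sqrt{\left(N P + N \left(-1 + P\right)\right) + N} = \sqrt{N + N P + N \left(-1 + P\right)}$)
$u = 464$ ($u = -4 + 2 \left(\left(374 - \sqrt{2} \sqrt{\left(-8\right) \left(-1\right)}\right) - \left(-4\right) \left(-34\right)\right) = -4 + 2 \left(\left(374 - \sqrt{2} \sqrt{8}\right) - 136\right) = -4 + 2 \left(\left(374 - \sqrt{2} \cdot 2 \sqrt{2}\right) - 136\right) = -4 + 2 \left(\left(374 - 4\right) - 136\right) = -4 + 2 \left(370 - 136\right) = -4 + 2 \cdot 234 = -4 + 468 = 464$)
$u^{2} = 464^{2} = 215296$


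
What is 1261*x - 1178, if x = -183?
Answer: -231941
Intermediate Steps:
1261*x - 1178 = 1261*(-183) - 1178 = -230763 - 1178 = -231941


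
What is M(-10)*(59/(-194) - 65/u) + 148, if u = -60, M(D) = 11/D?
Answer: 1712743/11640 ≈ 147.14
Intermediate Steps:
M(-10)*(59/(-194) - 65/u) + 148 = (11/(-10))*(59/(-194) - 65/(-60)) + 148 = (11*(-1/10))*(59*(-1/194) - 65*(-1/60)) + 148 = -11*(-59/194 + 13/12)/10 + 148 = -11/10*907/1164 + 148 = -9977/11640 + 148 = 1712743/11640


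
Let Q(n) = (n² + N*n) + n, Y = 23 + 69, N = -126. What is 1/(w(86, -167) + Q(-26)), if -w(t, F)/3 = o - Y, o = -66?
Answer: 1/4400 ≈ 0.00022727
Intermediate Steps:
Y = 92
Q(n) = n² - 125*n (Q(n) = (n² - 126*n) + n = n² - 125*n)
w(t, F) = 474 (w(t, F) = -3*(-66 - 1*92) = -3*(-66 - 92) = -3*(-158) = 474)
1/(w(86, -167) + Q(-26)) = 1/(474 - 26*(-125 - 26)) = 1/(474 - 26*(-151)) = 1/(474 + 3926) = 1/4400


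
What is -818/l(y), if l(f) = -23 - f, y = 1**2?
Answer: 409/12 ≈ 34.083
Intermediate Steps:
y = 1
-818/l(y) = -818/(-23 - 1*1) = -818/(-23 - 1) = -818/(-24) = -818*(-1/24) = 409/12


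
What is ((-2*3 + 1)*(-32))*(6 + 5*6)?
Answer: 5760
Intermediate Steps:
((-2*3 + 1)*(-32))*(6 + 5*6) = ((-6 + 1)*(-32))*(6 + 30) = -5*(-32)*36 = 160*36 = 5760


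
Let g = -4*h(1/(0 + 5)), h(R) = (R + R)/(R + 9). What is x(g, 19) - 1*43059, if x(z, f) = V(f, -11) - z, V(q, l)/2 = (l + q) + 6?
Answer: -989709/23 ≈ -43031.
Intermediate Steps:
V(q, l) = 12 + 2*l + 2*q (V(q, l) = 2*((l + q) + 6) = 2*(6 + l + q) = 12 + 2*l + 2*q)
h(R) = 2*R/(9 + R) (h(R) = (2*R)/(9 + R) = 2*R/(9 + R))
g = -4/23 (g = -8/((0 + 5)*(9 + 1/(0 + 5))) = -8/(5*(9 + 1/5)) = -8/(5*46/5) = -8*5/(5*46) = -4*1/23 = -4/23 ≈ -0.17391)
x(z, f) = -10 - z + 2*f (x(z, f) = (12 + 2*(-11) + 2*f) - z = (12 - 22 + 2*f) - z = (-10 + 2*f) - z = -10 - z + 2*f)
x(g, 19) - 1*43059 = (-10 - 1*(-4/23) + 2*19) - 1*43059 = (-10 + 4/23 + 38) - 43059 = 648/23 - 43059 = -989709/23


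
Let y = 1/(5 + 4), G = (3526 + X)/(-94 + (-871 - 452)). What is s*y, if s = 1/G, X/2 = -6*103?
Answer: -1417/20610 ≈ -0.068753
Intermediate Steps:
X = -1236 (X = 2*(-6*103) = 2*(-618) = -1236)
G = -2290/1417 (G = (3526 - 1236)/(-94 + (-871 - 452)) = 2290/(-94 - 1323) = 2290/(-1417) = 2290*(-1/1417) = -2290/1417 ≈ -1.6161)
y = ⅑ (y = 1/9 = ⅑ ≈ 0.11111)
s = -1417/2290 (s = 1/(-2290/1417) = -1417/2290 ≈ -0.61878)
s*y = -1417/2290*⅑ = -1417/20610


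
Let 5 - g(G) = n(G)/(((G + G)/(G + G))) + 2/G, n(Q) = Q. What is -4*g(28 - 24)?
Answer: -2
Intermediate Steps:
g(G) = 5 - G - 2/G (g(G) = 5 - (G/(((G + G)/(G + G))) + 2/G) = 5 - (G/(((2*G)/((2*G)))) + 2/G) = 5 - (G/(((2*G)*(1/(2*G)))) + 2/G) = 5 - (G/1 + 2/G) = 5 - (G*1 + 2/G) = 5 - (G + 2/G) = 5 + (-G - 2/G) = 5 - G - 2/G)
-4*g(28 - 24) = -4*(5 - (28 - 24) - 2/(28 - 24)) = -4*(5 - 1*4 - 2/4) = -4*(5 - 4 - 2*1/4) = -4*(5 - 4 - 1/2) = -4*1/2 = -2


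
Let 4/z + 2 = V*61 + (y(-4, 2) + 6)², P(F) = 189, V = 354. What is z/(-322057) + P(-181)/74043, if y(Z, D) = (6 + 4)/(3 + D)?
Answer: 36615940331/14344733751746 ≈ 0.0025526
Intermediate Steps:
y(Z, D) = 10/(3 + D)
z = 1/5414 (z = 4/(-2 + (354*61 + (10/(3 + 2) + 6)²)) = 4/(-2 + (21594 + (10/5 + 6)²)) = 4/(-2 + (21594 + (10*(⅕) + 6)²)) = 4/(-2 + (21594 + (2 + 6)²)) = 4/(-2 + (21594 + 8²)) = 4/(-2 + (21594 + 64)) = 4/(-2 + 21658) = 4/21656 = 4*(1/21656) = 1/5414 ≈ 0.00018471)
z/(-322057) + P(-181)/74043 = (1/5414)/(-322057) + 189/74043 = (1/5414)*(-1/322057) + 189*(1/74043) = -1/1743616598 + 21/8227 = 36615940331/14344733751746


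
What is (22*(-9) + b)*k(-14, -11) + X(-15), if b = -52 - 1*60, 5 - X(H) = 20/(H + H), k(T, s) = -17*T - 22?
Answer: -200863/3 ≈ -66954.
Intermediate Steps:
k(T, s) = -22 - 17*T
X(H) = 5 - 10/H (X(H) = 5 - 20/(H + H) = 5 - 20/(2*H) = 5 - 20*1/(2*H) = 5 - 10/H)
b = -112 (b = -52 - 60 = -112)
(22*(-9) + b)*k(-14, -11) + X(-15) = (22*(-9) - 112)*(-22 - 17*(-14)) + (5 - 10/(-15)) = (-198 - 112)*(-22 + 238) + (5 - 10*(-1/15)) = -310*216 + (5 + ⅔) = -66960 + 17/3 = -200863/3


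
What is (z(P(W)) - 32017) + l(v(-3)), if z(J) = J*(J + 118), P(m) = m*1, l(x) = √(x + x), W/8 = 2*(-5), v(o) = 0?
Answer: -35057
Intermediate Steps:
W = -80 (W = 8*(2*(-5)) = 8*(-10) = -80)
l(x) = √2*√x (l(x) = √(2*x) = √2*√x)
P(m) = m
z(J) = J*(118 + J)
(z(P(W)) - 32017) + l(v(-3)) = (-80*(118 - 80) - 32017) + √2*√0 = (-80*38 - 32017) + √2*0 = (-3040 - 32017) + 0 = -35057 + 0 = -35057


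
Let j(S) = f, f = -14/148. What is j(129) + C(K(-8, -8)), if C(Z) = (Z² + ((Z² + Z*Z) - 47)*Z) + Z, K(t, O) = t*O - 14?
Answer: 18514793/74 ≈ 2.5020e+5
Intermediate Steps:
f = -7/74 (f = -14*1/148 = -7/74 ≈ -0.094595)
j(S) = -7/74
K(t, O) = -14 + O*t (K(t, O) = O*t - 14 = -14 + O*t)
C(Z) = Z + Z² + Z*(-47 + 2*Z²) (C(Z) = (Z² + ((Z² + Z²) - 47)*Z) + Z = (Z² + (2*Z² - 47)*Z) + Z = (Z² + (-47 + 2*Z²)*Z) + Z = (Z² + Z*(-47 + 2*Z²)) + Z = Z + Z² + Z*(-47 + 2*Z²))
j(129) + C(K(-8, -8)) = -7/74 + (-14 - 8*(-8))*(-46 + (-14 - 8*(-8)) + 2*(-14 - 8*(-8))²) = -7/74 + (-14 + 64)*(-46 + (-14 + 64) + 2*(-14 + 64)²) = -7/74 + 50*(-46 + 50 + 2*50²) = -7/74 + 50*(-46 + 50 + 2*2500) = -7/74 + 50*(-46 + 50 + 5000) = -7/74 + 50*5004 = -7/74 + 250200 = 18514793/74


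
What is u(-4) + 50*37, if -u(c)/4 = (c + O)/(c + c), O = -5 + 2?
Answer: 3693/2 ≈ 1846.5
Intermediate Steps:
O = -3
u(c) = -2*(-3 + c)/c (u(c) = -4*(c - 3)/(c + c) = -4*(-3 + c)/(2*c) = -4*(-3 + c)*1/(2*c) = -2*(-3 + c)/c)
u(-4) + 50*37 = (-2 + 6/(-4)) + 50*37 = (-2 + 6*(-1/4)) + 1850 = (-2 - 3/2) + 1850 = -7/2 + 1850 = 3693/2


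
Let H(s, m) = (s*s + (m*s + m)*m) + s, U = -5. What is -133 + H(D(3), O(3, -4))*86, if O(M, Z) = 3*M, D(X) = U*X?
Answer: -79597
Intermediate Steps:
D(X) = -5*X
H(s, m) = s + s² + m*(m + m*s) (H(s, m) = (s² + (m + m*s)*m) + s = (s² + m*(m + m*s)) + s = s + s² + m*(m + m*s))
-133 + H(D(3), O(3, -4))*86 = -133 + (-5*3 + (3*3)² + (-5*3)² + (-5*3)*(3*3)²)*86 = -133 + (-15 + 9² + (-15)² - 15*9²)*86 = -133 + (-15 + 81 + 225 - 15*81)*86 = -133 + (-15 + 81 + 225 - 1215)*86 = -133 - 924*86 = -133 - 79464 = -79597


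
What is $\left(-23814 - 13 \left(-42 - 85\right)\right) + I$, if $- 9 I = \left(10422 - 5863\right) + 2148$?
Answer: $- \frac{206174}{9} \approx -22908.0$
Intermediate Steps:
$I = - \frac{6707}{9}$ ($I = - \frac{\left(10422 - 5863\right) + 2148}{9} = - \frac{4559 + 2148}{9} = \left(- \frac{1}{9}\right) 6707 = - \frac{6707}{9} \approx -745.22$)
$\left(-23814 - 13 \left(-42 - 85\right)\right) + I = \left(-23814 - 13 \left(-42 - 85\right)\right) - \frac{6707}{9} = \left(-23814 - -1651\right) - \frac{6707}{9} = \left(-23814 + 1651\right) - \frac{6707}{9} = -22163 - \frac{6707}{9} = - \frac{206174}{9}$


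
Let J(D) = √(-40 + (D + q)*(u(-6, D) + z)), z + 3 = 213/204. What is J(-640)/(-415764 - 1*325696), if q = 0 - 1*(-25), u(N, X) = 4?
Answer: -I*√1499485/25209640 ≈ -4.8574e-5*I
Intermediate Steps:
q = 25 (q = 0 + 25 = 25)
z = -133/68 (z = -3 + 213/204 = -3 + 213*(1/204) = -3 + 71/68 = -133/68 ≈ -1.9559)
J(D) = √(755/68 + 139*D/68) (J(D) = √(-40 + (D + 25)*(4 - 133/68)) = √(-40 + (25 + D)*(139/68)) = √(-40 + (3475/68 + 139*D/68)) = √(755/68 + 139*D/68))
J(-640)/(-415764 - 1*325696) = (√(12835 + 2363*(-640))/34)/(-415764 - 1*325696) = (√(12835 - 1512320)/34)/(-415764 - 325696) = (√(-1499485)/34)/(-741460) = ((I*√1499485)/34)*(-1/741460) = (I*√1499485/34)*(-1/741460) = -I*√1499485/25209640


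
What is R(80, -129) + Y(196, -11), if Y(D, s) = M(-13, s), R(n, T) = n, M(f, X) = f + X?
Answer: 56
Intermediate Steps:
M(f, X) = X + f
Y(D, s) = -13 + s (Y(D, s) = s - 13 = -13 + s)
R(80, -129) + Y(196, -11) = 80 + (-13 - 11) = 80 - 24 = 56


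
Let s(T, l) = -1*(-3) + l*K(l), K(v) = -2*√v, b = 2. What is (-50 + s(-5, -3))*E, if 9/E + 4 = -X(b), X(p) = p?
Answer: 141/2 - 9*I*√3 ≈ 70.5 - 15.588*I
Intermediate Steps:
s(T, l) = 3 - 2*l^(3/2) (s(T, l) = -1*(-3) + l*(-2*√l) = 3 - 2*l^(3/2))
E = -3/2 (E = 9/(-4 - 1*2) = 9/(-4 - 2) = 9/(-6) = 9*(-⅙) = -3/2 ≈ -1.5000)
(-50 + s(-5, -3))*E = (-50 + (3 - (-6)*I*√3))*(-3/2) = (-50 + (3 + 6*I*√3))*(-3/2) = (-47 + 6*I*√3)*(-3/2) = 141/2 - 9*I*√3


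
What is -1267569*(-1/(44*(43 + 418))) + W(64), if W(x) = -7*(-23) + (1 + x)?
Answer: 5851753/20284 ≈ 288.49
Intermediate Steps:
W(x) = 162 + x (W(x) = 161 + (1 + x) = 162 + x)
-1267569*(-1/(44*(43 + 418))) + W(64) = -1267569*(-1/(44*(43 + 418))) + (162 + 64) = -1267569/((-44*461)) + 226 = -1267569/(-20284) + 226 = -1267569*(-1/20284) + 226 = 1267569/20284 + 226 = 5851753/20284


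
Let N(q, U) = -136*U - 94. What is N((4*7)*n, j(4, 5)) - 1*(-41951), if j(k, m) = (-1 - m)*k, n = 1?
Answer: 45121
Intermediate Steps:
j(k, m) = k*(-1 - m)
N(q, U) = -94 - 136*U
N((4*7)*n, j(4, 5)) - 1*(-41951) = (-94 - (-136)*4*(1 + 5)) - 1*(-41951) = (-94 - (-136)*4*6) + 41951 = (-94 - 136*(-24)) + 41951 = (-94 + 3264) + 41951 = 3170 + 41951 = 45121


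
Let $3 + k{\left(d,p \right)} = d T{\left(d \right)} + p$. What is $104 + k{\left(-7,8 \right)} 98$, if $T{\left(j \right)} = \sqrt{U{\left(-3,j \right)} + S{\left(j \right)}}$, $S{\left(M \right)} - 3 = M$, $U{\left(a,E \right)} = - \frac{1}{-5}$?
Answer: $594 - \frac{686 i \sqrt{95}}{5} \approx 594.0 - 1337.3 i$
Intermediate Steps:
$U{\left(a,E \right)} = \frac{1}{5}$ ($U{\left(a,E \right)} = \left(-1\right) \left(- \frac{1}{5}\right) = \frac{1}{5}$)
$S{\left(M \right)} = 3 + M$
$T{\left(j \right)} = \sqrt{\frac{16}{5} + j}$ ($T{\left(j \right)} = \sqrt{\frac{1}{5} + \left(3 + j\right)} = \sqrt{\frac{16}{5} + j}$)
$k{\left(d,p \right)} = -3 + p + \frac{d \sqrt{80 + 25 d}}{5}$ ($k{\left(d,p \right)} = -3 + \left(d \frac{\sqrt{80 + 25 d}}{5} + p\right) = -3 + \left(\frac{d \sqrt{80 + 25 d}}{5} + p\right) = -3 + \left(p + \frac{d \sqrt{80 + 25 d}}{5}\right) = -3 + p + \frac{d \sqrt{80 + 25 d}}{5}$)
$104 + k{\left(-7,8 \right)} 98 = 104 + \left(-3 + 8 + \frac{1}{5} \left(-7\right) \sqrt{80 + 25 \left(-7\right)}\right) 98 = 104 + \left(-3 + 8 + \frac{1}{5} \left(-7\right) \sqrt{80 - 175}\right) 98 = 104 + \left(-3 + 8 + \frac{1}{5} \left(-7\right) \sqrt{-95}\right) 98 = 104 + \left(-3 + 8 + \frac{1}{5} \left(-7\right) i \sqrt{95}\right) 98 = 104 + \left(-3 + 8 - \frac{7 i \sqrt{95}}{5}\right) 98 = 104 + \left(5 - \frac{7 i \sqrt{95}}{5}\right) 98 = 104 + \left(490 - \frac{686 i \sqrt{95}}{5}\right) = 594 - \frac{686 i \sqrt{95}}{5}$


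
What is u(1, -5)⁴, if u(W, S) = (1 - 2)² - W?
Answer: 0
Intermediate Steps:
u(W, S) = 1 - W (u(W, S) = (-1)² - W = 1 - W)
u(1, -5)⁴ = (1 - 1*1)⁴ = (1 - 1)⁴ = 0⁴ = 0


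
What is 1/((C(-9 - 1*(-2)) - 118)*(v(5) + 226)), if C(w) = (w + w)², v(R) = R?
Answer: 1/18018 ≈ 5.5500e-5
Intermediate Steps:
C(w) = 4*w² (C(w) = (2*w)² = 4*w²)
1/((C(-9 - 1*(-2)) - 118)*(v(5) + 226)) = 1/((4*(-9 - 1*(-2))² - 118)*(5 + 226)) = 1/((4*(-9 + 2)² - 118)*231) = 1/((4*(-7)² - 118)*231) = 1/((4*49 - 118)*231) = 1/((196 - 118)*231) = 1/(78*231) = 1/18018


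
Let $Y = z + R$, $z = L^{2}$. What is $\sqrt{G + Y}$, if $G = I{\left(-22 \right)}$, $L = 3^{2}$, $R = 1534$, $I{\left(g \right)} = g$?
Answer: $3 \sqrt{177} \approx 39.912$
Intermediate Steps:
$L = 9$
$G = -22$
$z = 81$ ($z = 9^{2} = 81$)
$Y = 1615$ ($Y = 81 + 1534 = 1615$)
$\sqrt{G + Y} = \sqrt{-22 + 1615} = \sqrt{1593} = 3 \sqrt{177}$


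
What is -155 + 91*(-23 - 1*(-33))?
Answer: 755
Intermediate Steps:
-155 + 91*(-23 - 1*(-33)) = -155 + 91*(-23 + 33) = -155 + 91*10 = -155 + 910 = 755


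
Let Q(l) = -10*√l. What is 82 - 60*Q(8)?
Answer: 82 + 1200*√2 ≈ 1779.1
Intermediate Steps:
82 - 60*Q(8) = 82 - (-600)*√8 = 82 - (-600)*2*√2 = 82 - (-1200)*√2 = 82 + 1200*√2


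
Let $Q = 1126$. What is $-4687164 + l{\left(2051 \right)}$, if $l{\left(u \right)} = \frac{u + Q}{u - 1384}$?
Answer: $- \frac{3126335211}{667} \approx -4.6872 \cdot 10^{6}$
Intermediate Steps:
$l{\left(u \right)} = \frac{1126 + u}{-1384 + u}$ ($l{\left(u \right)} = \frac{u + 1126}{u - 1384} = \frac{1126 + u}{-1384 + u}$)
$-4687164 + l{\left(2051 \right)} = -4687164 + \frac{1126 + 2051}{-1384 + 2051} = -4687164 + \frac{1}{667} \cdot 3177 = -4687164 + \frac{3177}{667} = - \frac{3126335211}{667}$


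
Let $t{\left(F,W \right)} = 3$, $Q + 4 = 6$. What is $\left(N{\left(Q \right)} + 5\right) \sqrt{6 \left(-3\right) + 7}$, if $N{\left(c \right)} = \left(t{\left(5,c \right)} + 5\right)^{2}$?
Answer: $69 i \sqrt{11} \approx 228.85 i$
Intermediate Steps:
$Q = 2$ ($Q = -4 + 6 = 2$)
$N{\left(c \right)} = 64$ ($N{\left(c \right)} = \left(3 + 5\right)^{2} = 8^{2} = 64$)
$\left(N{\left(Q \right)} + 5\right) \sqrt{6 \left(-3\right) + 7} = \left(64 + 5\right) \sqrt{6 \left(-3\right) + 7} = 69 \sqrt{-18 + 7} = 69 \sqrt{-11} = 69 i \sqrt{11}$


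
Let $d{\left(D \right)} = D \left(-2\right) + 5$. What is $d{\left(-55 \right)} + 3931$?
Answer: $4046$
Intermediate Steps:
$d{\left(D \right)} = 5 - 2 D$ ($d{\left(D \right)} = - 2 D + 5 = 5 - 2 D$)
$d{\left(-55 \right)} + 3931 = \left(5 - -110\right) + 3931 = \left(5 + 110\right) + 3931 = 115 + 3931 = 4046$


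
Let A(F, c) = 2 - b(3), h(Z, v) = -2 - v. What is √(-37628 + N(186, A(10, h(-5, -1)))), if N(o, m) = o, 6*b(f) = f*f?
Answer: I*√37442 ≈ 193.5*I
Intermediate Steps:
b(f) = f²/6 (b(f) = (f*f)/6 = f²/6)
A(F, c) = ½ (A(F, c) = 2 - 3²/6 = 2 - 9/6 = 2 - 1*3/2 = 2 - 3/2 = ½)
√(-37628 + N(186, A(10, h(-5, -1)))) = √(-37628 + 186) = √(-37442) = I*√37442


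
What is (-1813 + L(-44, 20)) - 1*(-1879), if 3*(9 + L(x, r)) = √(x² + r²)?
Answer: 57 + 4*√146/3 ≈ 73.111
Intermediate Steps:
L(x, r) = -9 + √(r² + x²)/3 (L(x, r) = -9 + √(x² + r²)/3 = -9 + √(r² + x²)/3)
(-1813 + L(-44, 20)) - 1*(-1879) = (-1813 + (-9 + √(20² + (-44)²)/3)) - 1*(-1879) = (-1813 + (-9 + √(400 + 1936)/3)) + 1879 = (-1813 + (-9 + √2336/3)) + 1879 = (-1813 + (-9 + (4*√146)/3)) + 1879 = (-1813 + (-9 + 4*√146/3)) + 1879 = (-1822 + 4*√146/3) + 1879 = 57 + 4*√146/3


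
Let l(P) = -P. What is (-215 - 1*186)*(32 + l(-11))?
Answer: -17243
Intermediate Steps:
(-215 - 1*186)*(32 + l(-11)) = (-215 - 1*186)*(32 - 1*(-11)) = (-215 - 186)*(32 + 11) = -401*43 = -17243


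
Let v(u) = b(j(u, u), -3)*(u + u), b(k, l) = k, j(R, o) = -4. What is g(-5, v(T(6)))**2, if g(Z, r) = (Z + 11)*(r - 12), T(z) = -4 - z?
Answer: 166464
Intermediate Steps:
v(u) = -8*u (v(u) = -4*(u + u) = -8*u)
g(Z, r) = (-12 + r)*(11 + Z) (g(Z, r) = (11 + Z)*(-12 + r) = (-12 + r)*(11 + Z))
g(-5, v(T(6)))**2 = (-132 - 12*(-5) + 11*(-8*(-4 - 1*6)) - (-40)*(-4 - 1*6))**2 = (-132 + 60 + 11*(-8*(-4 - 6)) - (-40)*(-4 - 6))**2 = (-132 + 60 + 11*(-8*(-10)) - (-40)*(-10))**2 = (-132 + 60 + 11*80 - 5*80)**2 = (-132 + 60 + 880 - 400)**2 = 408**2 = 166464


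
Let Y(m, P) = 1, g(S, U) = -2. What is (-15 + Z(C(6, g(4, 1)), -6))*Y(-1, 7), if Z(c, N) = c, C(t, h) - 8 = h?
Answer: -9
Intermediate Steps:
C(t, h) = 8 + h
(-15 + Z(C(6, g(4, 1)), -6))*Y(-1, 7) = (-15 + (8 - 2))*1 = (-15 + 6)*1 = -9*1 = -9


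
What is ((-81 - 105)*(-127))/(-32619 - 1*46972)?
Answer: -23622/79591 ≈ -0.29679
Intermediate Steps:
((-81 - 105)*(-127))/(-32619 - 1*46972) = (-186*(-127))/(-32619 - 46972) = 23622/(-79591) = 23622*(-1/79591) = -23622/79591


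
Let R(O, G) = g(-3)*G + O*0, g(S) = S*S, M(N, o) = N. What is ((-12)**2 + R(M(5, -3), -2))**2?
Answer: 15876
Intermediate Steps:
g(S) = S**2
R(O, G) = 9*G (R(O, G) = (-3)**2*G + O*0 = 9*G + 0 = 9*G)
((-12)**2 + R(M(5, -3), -2))**2 = ((-12)**2 + 9*(-2))**2 = (144 - 18)**2 = 126**2 = 15876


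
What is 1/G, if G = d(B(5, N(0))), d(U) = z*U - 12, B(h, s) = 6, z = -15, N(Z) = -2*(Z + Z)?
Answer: -1/102 ≈ -0.0098039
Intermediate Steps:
N(Z) = -4*Z
d(U) = -12 - 15*U (d(U) = -15*U - 12 = -12 - 15*U)
G = -102 (G = -12 - 15*6 = -12 - 90 = -102)
1/G = 1/(-102) = -1/102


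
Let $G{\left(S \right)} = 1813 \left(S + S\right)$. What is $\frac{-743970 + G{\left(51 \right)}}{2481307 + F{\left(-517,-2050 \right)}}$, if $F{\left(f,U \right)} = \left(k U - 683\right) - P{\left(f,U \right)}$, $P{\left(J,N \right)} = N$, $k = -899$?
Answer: $- \frac{139761}{1081406} \approx -0.12924$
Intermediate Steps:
$G{\left(S \right)} = 3626 S$ ($G{\left(S \right)} = 1813 \cdot 2 S = 3626 S$)
$F{\left(f,U \right)} = -683 - 900 U$ ($F{\left(f,U \right)} = \left(- 899 U - 683\right) - U = \left(-683 - 899 U\right) - U = -683 - 900 U$)
$\frac{-743970 + G{\left(51 \right)}}{2481307 + F{\left(-517,-2050 \right)}} = \frac{-743970 + 3626 \cdot 51}{2481307 - -1844317} = \frac{-743970 + 184926}{2481307 + \left(-683 + 1845000\right)} = - \frac{559044}{2481307 + 1844317} = - \frac{559044}{4325624} = \left(-559044\right) \frac{1}{4325624} = - \frac{139761}{1081406}$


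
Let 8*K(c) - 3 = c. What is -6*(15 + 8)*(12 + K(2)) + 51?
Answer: -6765/4 ≈ -1691.3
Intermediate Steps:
K(c) = 3/8 + c/8
-6*(15 + 8)*(12 + K(2)) + 51 = -6*(15 + 8)*(12 + (3/8 + (⅛)*2)) + 51 = -138*(12 + (3/8 + ¼)) + 51 = -138*(12 + 5/8) + 51 = -138*101/8 + 51 = -6*2323/8 + 51 = -6969/4 + 51 = -6765/4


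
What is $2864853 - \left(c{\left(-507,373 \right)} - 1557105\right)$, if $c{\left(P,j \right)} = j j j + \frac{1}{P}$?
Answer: $- \frac{24068891612}{507} \approx -4.7473 \cdot 10^{7}$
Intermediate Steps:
$c{\left(P,j \right)} = \frac{1}{P} + j^{3}$ ($c{\left(P,j \right)} = j^{2} j + \frac{1}{P} = j^{3} + \frac{1}{P} = \frac{1}{P} + j^{3}$)
$2864853 - \left(c{\left(-507,373 \right)} - 1557105\right) = 2864853 - \left(\left(\frac{1}{-507} + 373^{3}\right) - 1557105\right) = 2864853 - \left(\left(- \frac{1}{507} + 51895117\right) - 1557105\right) = 2864853 - \left(\frac{26310824318}{507} - 1557105\right) = 2864853 - \frac{25521372083}{507} = - \frac{24068891612}{507}$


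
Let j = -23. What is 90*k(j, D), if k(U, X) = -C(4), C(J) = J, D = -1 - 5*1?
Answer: -360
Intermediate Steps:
D = -6 (D = -1 - 5 = -6)
k(U, X) = -4 (k(U, X) = -1*4 = -4)
90*k(j, D) = 90*(-4) = -360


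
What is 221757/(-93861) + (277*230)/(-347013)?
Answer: -9214716239/3618998577 ≈ -2.5462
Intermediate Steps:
221757/(-93861) + (277*230)/(-347013) = 221757*(-1/93861) + 63710*(-1/347013) = -73919/31287 - 63710/347013 = -9214716239/3618998577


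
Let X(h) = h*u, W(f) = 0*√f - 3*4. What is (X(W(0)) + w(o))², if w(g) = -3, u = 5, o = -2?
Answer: 3969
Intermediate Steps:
W(f) = -12 (W(f) = 0 - 12 = -12)
X(h) = 5*h (X(h) = h*5 = 5*h)
(X(W(0)) + w(o))² = (5*(-12) - 3)² = (-60 - 3)² = (-63)² = 3969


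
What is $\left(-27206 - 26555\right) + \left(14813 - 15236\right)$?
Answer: $-54184$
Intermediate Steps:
$\left(-27206 - 26555\right) + \left(14813 - 15236\right) = -53761 - 423 = -54184$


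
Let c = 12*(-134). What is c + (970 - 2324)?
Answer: -2962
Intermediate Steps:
c = -1608
c + (970 - 2324) = -1608 + (970 - 2324) = -1608 - 1354 = -2962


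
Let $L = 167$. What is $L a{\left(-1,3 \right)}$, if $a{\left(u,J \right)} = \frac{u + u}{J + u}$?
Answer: $-167$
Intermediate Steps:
$a{\left(u,J \right)} = \frac{2 u}{J + u}$
$L a{\left(-1,3 \right)} = 167 \cdot 2 \left(-1\right) \frac{1}{3 - 1} = 167 \cdot 2 \left(-1\right) \frac{1}{2} = 167 \left(-1\right) = -167$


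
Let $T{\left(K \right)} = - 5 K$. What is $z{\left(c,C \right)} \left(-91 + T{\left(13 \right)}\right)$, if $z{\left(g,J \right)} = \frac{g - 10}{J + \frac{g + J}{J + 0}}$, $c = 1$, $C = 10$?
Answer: $\frac{4680}{37} \approx 126.49$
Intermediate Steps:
$z{\left(g,J \right)} = \frac{-10 + g}{J + \frac{J + g}{J}}$
$z{\left(c,C \right)} \left(-91 + T{\left(13 \right)}\right) = \frac{10 \left(-10 + 1\right)}{10 + 1 + 10^{2}} \left(-91 - 65\right) = 10 \frac{1}{10 + 1 + 100} \left(-9\right) \left(-91 - 65\right) = 10 \cdot \frac{1}{111} \left(-9\right) \left(-156\right) = \left(- \frac{30}{37}\right) \left(-156\right) = \frac{4680}{37}$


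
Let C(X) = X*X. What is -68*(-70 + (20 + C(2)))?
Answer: 3128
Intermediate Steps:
C(X) = X**2
-68*(-70 + (20 + C(2))) = -68*(-70 + (20 + 2**2)) = -68*(-70 + (20 + 4)) = -68*(-70 + 24) = -68*(-46) = -1*(-3128) = 3128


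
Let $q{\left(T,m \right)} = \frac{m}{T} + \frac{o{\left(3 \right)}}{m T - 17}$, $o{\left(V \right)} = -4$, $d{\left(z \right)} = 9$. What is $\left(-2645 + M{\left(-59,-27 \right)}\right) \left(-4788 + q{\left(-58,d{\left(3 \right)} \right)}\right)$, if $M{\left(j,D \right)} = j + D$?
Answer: $\frac{408795401825}{31262} \approx 1.3076 \cdot 10^{7}$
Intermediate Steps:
$M{\left(j,D \right)} = D + j$
$q{\left(T,m \right)} = - \frac{4}{-17 + T m} + \frac{m}{T}$ ($q{\left(T,m \right)} = \frac{m}{T} - \frac{4}{m T - 17} = \frac{m}{T} - \frac{4}{T m - 17} = \frac{m}{T} - \frac{4}{-17 + T m} = - \frac{4}{-17 + T m} + \frac{m}{T}$)
$\left(-2645 + M{\left(-59,-27 \right)}\right) \left(-4788 + q{\left(-58,d{\left(3 \right)} \right)}\right) = \left(-2645 - 86\right) \left(-4788 + \frac{\left(-17\right) 9 - -232 - 58 \cdot 9^{2}}{\left(-58\right) \left(-17 - 522\right)}\right) = \left(-2645 - 86\right) \left(-4788 - \frac{-153 + 232 - 4698}{58 \left(-17 - 522\right)}\right) = - 2731 \left(-4788 - \frac{-153 + 232 - 4698}{58 \left(-539\right)}\right) = - 2731 \left(-4788 - \left(- \frac{1}{31262}\right) \left(-4619\right)\right) = - 2731 \left(-4788 - \frac{4619}{31262}\right) = \left(-2731\right) \left(- \frac{149687075}{31262}\right) = \frac{408795401825}{31262}$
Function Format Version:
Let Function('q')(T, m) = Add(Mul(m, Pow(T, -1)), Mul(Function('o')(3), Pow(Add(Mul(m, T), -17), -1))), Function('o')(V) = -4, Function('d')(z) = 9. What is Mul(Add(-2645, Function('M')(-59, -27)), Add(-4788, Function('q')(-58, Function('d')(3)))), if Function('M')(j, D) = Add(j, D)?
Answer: Rational(408795401825, 31262) ≈ 1.3076e+7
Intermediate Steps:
Function('M')(j, D) = Add(D, j)
Function('q')(T, m) = Add(Mul(-4, Pow(Add(-17, Mul(T, m)), -1)), Mul(m, Pow(T, -1))) (Function('q')(T, m) = Add(Mul(m, Pow(T, -1)), Mul(-4, Pow(Add(Mul(m, T), -17), -1))) = Add(Mul(m, Pow(T, -1)), Mul(-4, Pow(Add(Mul(T, m), -17), -1))) = Add(Mul(m, Pow(T, -1)), Mul(-4, Pow(Add(-17, Mul(T, m)), -1))) = Add(Mul(-4, Pow(Add(-17, Mul(T, m)), -1)), Mul(m, Pow(T, -1))))
Mul(Add(-2645, Function('M')(-59, -27)), Add(-4788, Function('q')(-58, Function('d')(3)))) = Mul(Add(-2645, Add(-27, -59)), Add(-4788, Mul(Pow(-58, -1), Pow(Add(-17, Mul(-58, 9)), -1), Add(Mul(-17, 9), Mul(-4, -58), Mul(-58, Pow(9, 2)))))) = Mul(Add(-2645, -86), Add(-4788, Mul(Rational(-1, 58), Pow(Add(-17, -522), -1), Add(-153, 232, Mul(-58, 81))))) = Mul(-2731, Add(-4788, Mul(Rational(-1, 58), Pow(-539, -1), Add(-153, 232, -4698)))) = Mul(-2731, Add(-4788, Mul(Rational(-1, 58), Rational(-1, 539), -4619))) = Mul(-2731, Add(-4788, Rational(-4619, 31262))) = Mul(-2731, Rational(-149687075, 31262)) = Rational(408795401825, 31262)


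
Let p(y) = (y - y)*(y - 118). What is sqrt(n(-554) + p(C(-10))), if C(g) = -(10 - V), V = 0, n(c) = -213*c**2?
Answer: 554*I*sqrt(213) ≈ 8085.4*I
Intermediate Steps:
C(g) = -10 (C(g) = -(10 - 1*0) = -(10 + 0) = -1*10 = -10)
p(y) = 0 (p(y) = 0*(-118 + y) = 0)
sqrt(n(-554) + p(C(-10))) = sqrt(-213*(-554)**2 + 0) = sqrt(-213*306916 + 0) = sqrt(-65373108 + 0) = sqrt(-65373108) = 554*I*sqrt(213)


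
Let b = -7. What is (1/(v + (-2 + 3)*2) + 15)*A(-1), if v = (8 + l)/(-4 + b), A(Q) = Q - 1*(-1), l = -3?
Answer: 0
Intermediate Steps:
A(Q) = 1 + Q (A(Q) = Q + 1 = 1 + Q)
v = -5/11 (v = (8 - 3)/(-4 - 7) = 5/(-11) = 5*(-1/11) = -5/11 ≈ -0.45455)
(1/(v + (-2 + 3)*2) + 15)*A(-1) = (1/(-5/11 + (-2 + 3)*2) + 15)*(1 - 1) = (1/(-5/11 + 1*2) + 15)*0 = (1/(-5/11 + 2) + 15)*0 = (1/(17/11) + 15)*0 = (11/17 + 15)*0 = (266/17)*0 = 0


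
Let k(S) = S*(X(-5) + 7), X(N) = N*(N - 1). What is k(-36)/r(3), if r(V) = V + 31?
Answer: -666/17 ≈ -39.176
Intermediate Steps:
r(V) = 31 + V
X(N) = N*(-1 + N)
k(S) = 37*S (k(S) = S*(-5*(-1 - 5) + 7) = S*(-5*(-6) + 7) = S*(30 + 7) = S*37 = 37*S)
k(-36)/r(3) = (37*(-36))/(31 + 3) = -1332/34 = -1332*1/34 = -666/17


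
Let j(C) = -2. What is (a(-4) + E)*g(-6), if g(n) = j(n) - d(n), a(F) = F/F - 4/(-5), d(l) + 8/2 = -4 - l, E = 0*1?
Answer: 0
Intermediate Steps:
E = 0
d(l) = -8 - l (d(l) = -4 + (-4 - l) = -8 - l)
a(F) = 9/5 (a(F) = 1 - 4*(-1/5) = 1 + 4/5 = 9/5)
g(n) = 6 + n (g(n) = -2 - (-8 - n) = -2 + (8 + n) = 6 + n)
(a(-4) + E)*g(-6) = (9/5 + 0)*(6 - 6) = (9/5)*0 = 0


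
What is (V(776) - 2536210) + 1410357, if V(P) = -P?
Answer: -1126629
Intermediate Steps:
(V(776) - 2536210) + 1410357 = (-1*776 - 2536210) + 1410357 = (-776 - 2536210) + 1410357 = -2536986 + 1410357 = -1126629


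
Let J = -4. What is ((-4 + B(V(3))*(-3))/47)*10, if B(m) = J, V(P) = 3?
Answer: 80/47 ≈ 1.7021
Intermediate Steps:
B(m) = -4
((-4 + B(V(3))*(-3))/47)*10 = ((-4 - 4*(-3))/47)*10 = ((-4 + 12)/47)*10 = ((1/47)*8)*10 = (8/47)*10 = 80/47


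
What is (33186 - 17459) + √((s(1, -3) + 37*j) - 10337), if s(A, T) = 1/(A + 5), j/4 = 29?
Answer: 15727 + I*√217614/6 ≈ 15727.0 + 77.749*I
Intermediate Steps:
j = 116 (j = 4*29 = 116)
s(A, T) = 1/(5 + A)
(33186 - 17459) + √((s(1, -3) + 37*j) - 10337) = (33186 - 17459) + √((1/(5 + 1) + 37*116) - 10337) = 15727 + √((1/6 + 4292) - 10337) = 15727 + √((⅙ + 4292) - 10337) = 15727 + √(25753/6 - 10337) = 15727 + √(-36269/6) = 15727 + I*√217614/6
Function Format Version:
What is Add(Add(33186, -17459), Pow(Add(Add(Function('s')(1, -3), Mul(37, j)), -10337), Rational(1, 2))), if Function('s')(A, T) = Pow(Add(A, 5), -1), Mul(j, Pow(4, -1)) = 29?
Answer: Add(15727, Mul(Rational(1, 6), I, Pow(217614, Rational(1, 2)))) ≈ Add(15727., Mul(77.749, I))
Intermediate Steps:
j = 116 (j = Mul(4, 29) = 116)
Function('s')(A, T) = Pow(Add(5, A), -1)
Add(Add(33186, -17459), Pow(Add(Add(Function('s')(1, -3), Mul(37, j)), -10337), Rational(1, 2))) = Add(Add(33186, -17459), Pow(Add(Add(Pow(Add(5, 1), -1), Mul(37, 116)), -10337), Rational(1, 2))) = Add(15727, Pow(Add(Add(Pow(6, -1), 4292), -10337), Rational(1, 2))) = Add(15727, Pow(Add(Add(Rational(1, 6), 4292), -10337), Rational(1, 2))) = Add(15727, Pow(Add(Rational(25753, 6), -10337), Rational(1, 2))) = Add(15727, Pow(Rational(-36269, 6), Rational(1, 2))) = Add(15727, Mul(Rational(1, 6), I, Pow(217614, Rational(1, 2))))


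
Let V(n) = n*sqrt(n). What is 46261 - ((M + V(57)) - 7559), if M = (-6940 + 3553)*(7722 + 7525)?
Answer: 51695409 - 57*sqrt(57) ≈ 5.1695e+7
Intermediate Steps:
M = -51641589 (M = -3387*15247 = -51641589)
V(n) = n**(3/2)
46261 - ((M + V(57)) - 7559) = 46261 - ((-51641589 + 57**(3/2)) - 7559) = 46261 - ((-51641589 + 57*sqrt(57)) - 7559) = 46261 - (-51649148 + 57*sqrt(57)) = 46261 + (51649148 - 57*sqrt(57)) = 51695409 - 57*sqrt(57)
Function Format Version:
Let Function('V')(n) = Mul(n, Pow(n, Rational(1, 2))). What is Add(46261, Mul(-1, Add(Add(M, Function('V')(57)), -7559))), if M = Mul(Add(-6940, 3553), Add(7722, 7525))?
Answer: Add(51695409, Mul(-57, Pow(57, Rational(1, 2)))) ≈ 5.1695e+7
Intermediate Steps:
M = -51641589 (M = Mul(-3387, 15247) = -51641589)
Function('V')(n) = Pow(n, Rational(3, 2))
Add(46261, Mul(-1, Add(Add(M, Function('V')(57)), -7559))) = Add(46261, Mul(-1, Add(Add(-51641589, Pow(57, Rational(3, 2))), -7559))) = Add(46261, Mul(-1, Add(Add(-51641589, Mul(57, Pow(57, Rational(1, 2)))), -7559))) = Add(46261, Mul(-1, Add(-51649148, Mul(57, Pow(57, Rational(1, 2)))))) = Add(46261, Add(51649148, Mul(-57, Pow(57, Rational(1, 2))))) = Add(51695409, Mul(-57, Pow(57, Rational(1, 2))))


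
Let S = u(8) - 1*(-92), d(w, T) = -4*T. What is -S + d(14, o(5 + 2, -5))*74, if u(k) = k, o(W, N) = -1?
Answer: 196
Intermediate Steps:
S = 100 (S = 8 - 1*(-92) = 8 + 92 = 100)
-S + d(14, o(5 + 2, -5))*74 = -1*100 - 4*(-1)*74 = -100 + 4*74 = -100 + 296 = 196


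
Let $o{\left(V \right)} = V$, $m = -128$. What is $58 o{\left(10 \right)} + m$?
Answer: $452$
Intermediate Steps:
$58 o{\left(10 \right)} + m = 58 \cdot 10 - 128 = 580 - 128 = 452$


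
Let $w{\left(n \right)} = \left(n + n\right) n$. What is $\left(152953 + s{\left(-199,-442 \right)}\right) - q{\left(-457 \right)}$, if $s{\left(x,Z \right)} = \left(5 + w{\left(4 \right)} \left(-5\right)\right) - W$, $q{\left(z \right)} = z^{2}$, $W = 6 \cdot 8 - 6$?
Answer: $-56093$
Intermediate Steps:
$w{\left(n \right)} = 2 n^{2}$ ($w{\left(n \right)} = 2 n n = 2 n^{2}$)
$W = 42$ ($W = 48 - 6 = 42$)
$s{\left(x,Z \right)} = -197$ ($s{\left(x,Z \right)} = \left(5 + 2 \cdot 4^{2} \left(-5\right)\right) - 42 = \left(5 + 2 \cdot 16 \left(-5\right)\right) - 42 = \left(5 + 32 \left(-5\right)\right) - 42 = \left(5 - 160\right) - 42 = -155 - 42 = -197$)
$\left(152953 + s{\left(-199,-442 \right)}\right) - q{\left(-457 \right)} = \left(152953 - 197\right) - \left(-457\right)^{2} = 152756 - 208849 = -56093$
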